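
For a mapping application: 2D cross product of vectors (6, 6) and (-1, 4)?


u x v = u_x*v_y - u_y*v_x = 6*4 - 6*(-1)
= 24 - (-6) = 30

30


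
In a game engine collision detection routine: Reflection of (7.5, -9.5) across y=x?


Reflection over y=x: (x,y) -> (y,x)
(7.5, -9.5) -> (-9.5, 7.5)

(-9.5, 7.5)


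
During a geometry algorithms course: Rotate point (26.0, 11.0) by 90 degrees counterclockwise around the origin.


90° CCW: (x,y) -> (-y, x)
(26,11) -> (-11, 26)

(-11, 26)


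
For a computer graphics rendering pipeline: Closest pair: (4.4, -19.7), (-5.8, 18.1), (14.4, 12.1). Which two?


d(P0,P1) = 39.152, d(P0,P2) = 33.3353, d(P1,P2) = 21.0723
Closest: P1 and P2

Closest pair: (-5.8, 18.1) and (14.4, 12.1), distance = 21.0723


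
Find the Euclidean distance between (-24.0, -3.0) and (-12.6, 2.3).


dx=11.4, dy=5.3
d^2 = 11.4^2 + 5.3^2 = 158.05
d = sqrt(158.05) = 12.5718

12.5718


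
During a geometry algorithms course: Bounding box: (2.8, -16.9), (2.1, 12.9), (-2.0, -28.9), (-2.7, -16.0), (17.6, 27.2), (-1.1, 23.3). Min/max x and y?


x range: [-2.7, 17.6]
y range: [-28.9, 27.2]
Bounding box: (-2.7,-28.9) to (17.6,27.2)

(-2.7,-28.9) to (17.6,27.2)


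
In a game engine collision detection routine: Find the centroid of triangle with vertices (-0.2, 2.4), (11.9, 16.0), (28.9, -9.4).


Centroid = ((x_A+x_B+x_C)/3, (y_A+y_B+y_C)/3)
= (((-0.2)+11.9+28.9)/3, (2.4+16+(-9.4))/3)
= (13.5333, 3)

(13.5333, 3)


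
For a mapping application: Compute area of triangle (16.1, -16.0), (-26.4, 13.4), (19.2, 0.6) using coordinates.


Area = |x_A(y_B-y_C) + x_B(y_C-y_A) + x_C(y_A-y_B)|/2
= |206.08 + (-438.24) + (-564.48)|/2
= 796.64/2 = 398.32

398.32


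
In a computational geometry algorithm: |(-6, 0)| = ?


|u| = sqrt((-6)^2 + 0^2) = sqrt(36) = 6

6


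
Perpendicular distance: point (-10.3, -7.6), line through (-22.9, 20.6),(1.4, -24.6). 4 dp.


|cross product| = 115.74
|line direction| = sqrt(2633.53) = 51.3179
Distance = 115.74/sqrt(2633.53) = 2.2554

2.2554


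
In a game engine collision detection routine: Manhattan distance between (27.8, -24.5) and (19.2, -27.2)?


|27.8-19.2| + |(-24.5)-(-27.2)| = 8.6 + 2.7 = 11.3

11.3


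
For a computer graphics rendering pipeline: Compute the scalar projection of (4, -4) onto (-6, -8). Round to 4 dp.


u.v = 8, |v| = sqrt(100) = 10
Scalar projection = u.v / |v| = 8 / sqrt(100) = 0.8

0.8


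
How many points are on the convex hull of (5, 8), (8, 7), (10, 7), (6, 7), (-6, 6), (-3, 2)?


Convex hull vertices (CCW): (-6, 6), (-3, 2), (10, 7), (5, 8)
Count = 4

4


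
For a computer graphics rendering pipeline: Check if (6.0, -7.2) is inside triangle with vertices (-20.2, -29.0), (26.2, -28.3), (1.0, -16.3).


Cross products: AB x AP = 993.18, BC x BP = -289.32, CA x CP = -129.42
All same sign? no

No, outside


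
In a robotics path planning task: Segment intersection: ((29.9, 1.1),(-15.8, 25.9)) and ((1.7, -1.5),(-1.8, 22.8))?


Cross products: d1=-694.36, d2=329.35, d3=818.18, d4=-205.53
d1*d2 < 0 and d3*d4 < 0? yes

Yes, they intersect


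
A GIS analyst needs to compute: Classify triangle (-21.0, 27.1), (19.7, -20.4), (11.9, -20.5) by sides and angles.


Side lengths squared: AB^2=3912.74, BC^2=60.85, CA^2=3348.17
Sorted: [60.85, 3348.17, 3912.74]
By sides: Scalene, By angles: Obtuse

Scalene, Obtuse


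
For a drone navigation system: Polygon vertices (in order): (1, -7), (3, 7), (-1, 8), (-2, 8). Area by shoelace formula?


Shoelace sum: (1*7 - 3*(-7)) + (3*8 - (-1)*7) + ((-1)*8 - (-2)*8) + ((-2)*(-7) - 1*8)
= 73
Area = |73|/2 = 36.5

36.5


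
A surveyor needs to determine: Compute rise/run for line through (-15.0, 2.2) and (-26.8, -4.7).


slope = (y2-y1)/(x2-x1) = ((-4.7)-2.2)/((-26.8)-(-15)) = (-6.9)/(-11.8) = 0.5847

0.5847


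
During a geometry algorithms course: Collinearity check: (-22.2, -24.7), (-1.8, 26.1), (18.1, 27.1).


Cross product: ((-1.8)-(-22.2))*(27.1-(-24.7)) - (26.1-(-24.7))*(18.1-(-22.2))
= -990.52

No, not collinear


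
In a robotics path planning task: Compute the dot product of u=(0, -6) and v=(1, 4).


u . v = u_x*v_x + u_y*v_y = 0*1 + (-6)*4
= 0 + (-24) = -24

-24


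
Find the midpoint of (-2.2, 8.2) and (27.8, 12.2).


M = (((-2.2)+27.8)/2, (8.2+12.2)/2)
= (12.8, 10.2)

(12.8, 10.2)


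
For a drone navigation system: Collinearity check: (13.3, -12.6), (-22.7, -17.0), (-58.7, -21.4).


Cross product: ((-22.7)-13.3)*((-21.4)-(-12.6)) - ((-17)-(-12.6))*((-58.7)-13.3)
= 0

Yes, collinear


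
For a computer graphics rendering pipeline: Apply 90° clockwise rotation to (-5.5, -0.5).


90° CW: (x,y) -> (y, -x)
(-5.5,-0.5) -> (-0.5, 5.5)

(-0.5, 5.5)


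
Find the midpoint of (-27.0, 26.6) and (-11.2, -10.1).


M = (((-27)+(-11.2))/2, (26.6+(-10.1))/2)
= (-19.1, 8.25)

(-19.1, 8.25)


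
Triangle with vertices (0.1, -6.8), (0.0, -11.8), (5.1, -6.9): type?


Side lengths squared: AB^2=25.01, BC^2=50.02, CA^2=25.01
Sorted: [25.01, 25.01, 50.02]
By sides: Isosceles, By angles: Right

Isosceles, Right


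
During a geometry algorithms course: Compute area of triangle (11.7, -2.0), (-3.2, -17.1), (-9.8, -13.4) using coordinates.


Area = |x_A(y_B-y_C) + x_B(y_C-y_A) + x_C(y_A-y_B)|/2
= |(-43.29) + 36.48 + (-147.98)|/2
= 154.79/2 = 77.395

77.395


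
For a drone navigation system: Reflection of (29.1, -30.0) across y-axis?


Reflection over y-axis: (x,y) -> (-x,y)
(29.1, -30) -> (-29.1, -30)

(-29.1, -30)


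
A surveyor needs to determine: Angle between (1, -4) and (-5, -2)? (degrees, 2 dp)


u.v = 3, |u| = sqrt(17) = 4.1231, |v| = sqrt(29) = 5.3852
cos(theta) = u.v/(|u||v|) = 3/sqrt(493) = 0.135113
theta = acos(0.135113) = 82.23 degrees

82.23 degrees


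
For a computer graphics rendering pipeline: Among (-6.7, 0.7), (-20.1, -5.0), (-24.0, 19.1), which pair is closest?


d(P0,P1) = 14.5619, d(P0,P2) = 25.2557, d(P1,P2) = 24.4135
Closest: P0 and P1

Closest pair: (-6.7, 0.7) and (-20.1, -5.0), distance = 14.5619


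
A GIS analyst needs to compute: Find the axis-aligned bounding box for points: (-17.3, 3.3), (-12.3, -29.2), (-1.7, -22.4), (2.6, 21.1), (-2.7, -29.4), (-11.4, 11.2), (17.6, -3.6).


x range: [-17.3, 17.6]
y range: [-29.4, 21.1]
Bounding box: (-17.3,-29.4) to (17.6,21.1)

(-17.3,-29.4) to (17.6,21.1)


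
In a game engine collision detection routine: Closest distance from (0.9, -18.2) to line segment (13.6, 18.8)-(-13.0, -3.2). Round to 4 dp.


Project P onto AB: t = 0.9666 (clamped to [0,1])
Closest point on segment: (-12.1129, -2.4663)
Distance: 20.4178

20.4178


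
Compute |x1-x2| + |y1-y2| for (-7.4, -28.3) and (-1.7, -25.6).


|(-7.4)-(-1.7)| + |(-28.3)-(-25.6)| = 5.7 + 2.7 = 8.4

8.4


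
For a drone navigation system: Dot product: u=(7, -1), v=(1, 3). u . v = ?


u . v = u_x*v_x + u_y*v_y = 7*1 + (-1)*3
= 7 + (-3) = 4

4


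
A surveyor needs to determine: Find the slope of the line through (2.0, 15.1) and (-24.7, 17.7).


slope = (y2-y1)/(x2-x1) = (17.7-15.1)/((-24.7)-2) = 2.6/(-26.7) = -0.0974

-0.0974


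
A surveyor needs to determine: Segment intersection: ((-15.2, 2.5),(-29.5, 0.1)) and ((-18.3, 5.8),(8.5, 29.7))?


Cross products: d1=-162.53, d2=114.92, d3=-54.63, d4=-332.08
d1*d2 < 0 and d3*d4 < 0? no

No, they don't intersect


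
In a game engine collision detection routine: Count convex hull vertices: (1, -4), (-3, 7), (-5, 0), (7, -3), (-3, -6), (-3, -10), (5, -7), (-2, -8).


Convex hull vertices (CCW): (-5, 0), (-3, -10), (5, -7), (7, -3), (-3, 7)
Count = 5

5


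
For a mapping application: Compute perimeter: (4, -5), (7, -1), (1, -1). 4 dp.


Sides: (4, -5)->(7, -1): sqrt(25) = 5, (7, -1)->(1, -1): sqrt(36) = 6, (1, -1)->(4, -5): sqrt(25) = 5
Sum = 16
Perimeter = 16

16


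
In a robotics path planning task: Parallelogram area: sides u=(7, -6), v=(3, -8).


|u x v| = |7*(-8) - (-6)*3|
= |(-56) - (-18)| = 38

38


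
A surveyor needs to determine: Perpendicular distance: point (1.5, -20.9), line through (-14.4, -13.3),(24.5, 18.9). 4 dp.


|cross product| = 807.62
|line direction| = sqrt(2550.05) = 50.498
Distance = 807.62/sqrt(2550.05) = 15.9931

15.9931


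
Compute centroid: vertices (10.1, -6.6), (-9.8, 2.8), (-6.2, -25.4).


Centroid = ((x_A+x_B+x_C)/3, (y_A+y_B+y_C)/3)
= ((10.1+(-9.8)+(-6.2))/3, ((-6.6)+2.8+(-25.4))/3)
= (-1.9667, -9.7333)

(-1.9667, -9.7333)


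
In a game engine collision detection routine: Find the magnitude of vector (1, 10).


|u| = sqrt(1^2 + 10^2) = sqrt(101) = 10.0499

10.0499


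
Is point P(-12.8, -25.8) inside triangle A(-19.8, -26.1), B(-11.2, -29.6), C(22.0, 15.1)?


Cross products: AB x AP = 27.08, BC x BP = 197.68, CA x CP = 275.86
All same sign? yes

Yes, inside


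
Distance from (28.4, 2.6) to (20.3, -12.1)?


dx=-8.1, dy=-14.7
d^2 = (-8.1)^2 + (-14.7)^2 = 281.7
d = sqrt(281.7) = 16.7839

16.7839


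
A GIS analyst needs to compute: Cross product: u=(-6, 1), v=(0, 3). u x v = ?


u x v = u_x*v_y - u_y*v_x = (-6)*3 - 1*0
= (-18) - 0 = -18

-18


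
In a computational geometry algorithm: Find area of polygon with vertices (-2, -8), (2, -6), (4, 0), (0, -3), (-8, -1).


Shoelace sum: ((-2)*(-6) - 2*(-8)) + (2*0 - 4*(-6)) + (4*(-3) - 0*0) + (0*(-1) - (-8)*(-3)) + ((-8)*(-8) - (-2)*(-1))
= 78
Area = |78|/2 = 39

39


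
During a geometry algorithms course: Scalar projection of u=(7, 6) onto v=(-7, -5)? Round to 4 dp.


u.v = -79, |v| = sqrt(74) = 8.6023
Scalar projection = u.v / |v| = -79 / sqrt(74) = -9.1836

-9.1836


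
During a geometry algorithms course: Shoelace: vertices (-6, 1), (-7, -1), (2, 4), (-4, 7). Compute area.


Shoelace sum: ((-6)*(-1) - (-7)*1) + ((-7)*4 - 2*(-1)) + (2*7 - (-4)*4) + ((-4)*1 - (-6)*7)
= 55
Area = |55|/2 = 27.5

27.5


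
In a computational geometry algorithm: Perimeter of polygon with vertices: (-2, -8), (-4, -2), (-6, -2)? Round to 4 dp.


Sides: (-2, -8)->(-4, -2): sqrt(40) = 6.324555, (-4, -2)->(-6, -2): sqrt(4) = 2, (-6, -2)->(-2, -8): sqrt(52) = 7.211103
Sum = 15.535658
Perimeter = 15.5357

15.5357


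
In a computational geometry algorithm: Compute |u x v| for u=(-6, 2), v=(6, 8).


|u x v| = |(-6)*8 - 2*6|
= |(-48) - 12| = 60

60


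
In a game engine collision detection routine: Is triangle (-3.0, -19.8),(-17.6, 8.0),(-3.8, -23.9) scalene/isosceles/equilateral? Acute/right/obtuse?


Side lengths squared: AB^2=986, BC^2=1208.05, CA^2=17.45
Sorted: [17.45, 986, 1208.05]
By sides: Scalene, By angles: Obtuse

Scalene, Obtuse


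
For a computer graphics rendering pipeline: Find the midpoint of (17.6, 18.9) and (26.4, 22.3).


M = ((17.6+26.4)/2, (18.9+22.3)/2)
= (22, 20.6)

(22, 20.6)


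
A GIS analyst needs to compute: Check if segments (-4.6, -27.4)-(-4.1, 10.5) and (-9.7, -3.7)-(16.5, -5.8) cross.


Cross products: d1=-610.23, d2=383.8, d3=205.14, d4=-788.89
d1*d2 < 0 and d3*d4 < 0? yes

Yes, they intersect


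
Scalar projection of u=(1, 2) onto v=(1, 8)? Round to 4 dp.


u.v = 17, |v| = sqrt(65) = 8.0623
Scalar projection = u.v / |v| = 17 / sqrt(65) = 2.1086

2.1086


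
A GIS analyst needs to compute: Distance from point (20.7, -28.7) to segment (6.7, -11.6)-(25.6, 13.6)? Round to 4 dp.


Project P onto AB: t = 0 (clamped to [0,1])
Closest point on segment: (6.7, -11.6)
Distance: 22.1

22.1


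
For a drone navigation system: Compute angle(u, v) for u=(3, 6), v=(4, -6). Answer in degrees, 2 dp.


u.v = -24, |u| = sqrt(45) = 6.7082, |v| = sqrt(52) = 7.2111
cos(theta) = u.v/(|u||v|) = -24/sqrt(2340) = -0.496139
theta = acos(-0.496139) = 119.74 degrees

119.74 degrees


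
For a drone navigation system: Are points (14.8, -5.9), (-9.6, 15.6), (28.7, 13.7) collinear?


Cross product: ((-9.6)-14.8)*(13.7-(-5.9)) - (15.6-(-5.9))*(28.7-14.8)
= -777.09

No, not collinear


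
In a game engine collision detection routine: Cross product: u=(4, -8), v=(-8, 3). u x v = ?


u x v = u_x*v_y - u_y*v_x = 4*3 - (-8)*(-8)
= 12 - 64 = -52

-52


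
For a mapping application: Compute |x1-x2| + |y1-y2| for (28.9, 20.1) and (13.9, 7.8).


|28.9-13.9| + |20.1-7.8| = 15 + 12.3 = 27.3

27.3


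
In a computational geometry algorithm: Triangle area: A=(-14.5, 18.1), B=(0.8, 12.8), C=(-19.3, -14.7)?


Area = |x_A(y_B-y_C) + x_B(y_C-y_A) + x_C(y_A-y_B)|/2
= |(-398.75) + (-26.24) + (-102.29)|/2
= 527.28/2 = 263.64

263.64


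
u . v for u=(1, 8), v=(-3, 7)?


u . v = u_x*v_x + u_y*v_y = 1*(-3) + 8*7
= (-3) + 56 = 53

53


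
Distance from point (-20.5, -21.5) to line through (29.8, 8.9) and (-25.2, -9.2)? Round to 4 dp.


|cross product| = 761.57
|line direction| = sqrt(3352.61) = 57.9017
Distance = 761.57/sqrt(3352.61) = 13.1528

13.1528


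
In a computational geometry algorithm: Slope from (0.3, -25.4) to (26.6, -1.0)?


slope = (y2-y1)/(x2-x1) = ((-1)-(-25.4))/(26.6-0.3) = 24.4/26.3 = 0.9278

0.9278


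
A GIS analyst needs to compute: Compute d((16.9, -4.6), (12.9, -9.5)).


dx=-4, dy=-4.9
d^2 = (-4)^2 + (-4.9)^2 = 40.01
d = sqrt(40.01) = 6.3253

6.3253


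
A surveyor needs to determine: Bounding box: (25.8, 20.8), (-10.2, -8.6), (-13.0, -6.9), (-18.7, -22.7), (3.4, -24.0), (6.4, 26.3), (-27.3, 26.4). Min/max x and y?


x range: [-27.3, 25.8]
y range: [-24, 26.4]
Bounding box: (-27.3,-24) to (25.8,26.4)

(-27.3,-24) to (25.8,26.4)


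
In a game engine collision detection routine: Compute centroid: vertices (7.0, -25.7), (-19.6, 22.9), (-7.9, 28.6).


Centroid = ((x_A+x_B+x_C)/3, (y_A+y_B+y_C)/3)
= ((7+(-19.6)+(-7.9))/3, ((-25.7)+22.9+28.6)/3)
= (-6.8333, 8.6)

(-6.8333, 8.6)


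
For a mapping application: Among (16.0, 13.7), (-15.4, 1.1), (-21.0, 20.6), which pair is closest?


d(P0,P1) = 33.8337, d(P0,P2) = 37.6379, d(P1,P2) = 20.2882
Closest: P1 and P2

Closest pair: (-15.4, 1.1) and (-21.0, 20.6), distance = 20.2882


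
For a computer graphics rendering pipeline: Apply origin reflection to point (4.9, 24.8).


Reflection over origin: (x,y) -> (-x,-y)
(4.9, 24.8) -> (-4.9, -24.8)

(-4.9, -24.8)


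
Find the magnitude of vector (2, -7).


|u| = sqrt(2^2 + (-7)^2) = sqrt(53) = 7.2801

7.2801


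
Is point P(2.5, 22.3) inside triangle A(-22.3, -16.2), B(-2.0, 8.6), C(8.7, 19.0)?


Cross products: AB x AP = 166.51, BC x BP = 99.79, CA x CP = -320.54
All same sign? no

No, outside


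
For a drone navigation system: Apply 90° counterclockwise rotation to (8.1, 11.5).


90° CCW: (x,y) -> (-y, x)
(8.1,11.5) -> (-11.5, 8.1)

(-11.5, 8.1)


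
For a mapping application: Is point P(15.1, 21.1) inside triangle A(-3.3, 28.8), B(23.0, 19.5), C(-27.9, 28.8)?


Cross products: AB x AP = -31.39, BC x BP = -7.97, CA x CP = -189.42
All same sign? yes

Yes, inside


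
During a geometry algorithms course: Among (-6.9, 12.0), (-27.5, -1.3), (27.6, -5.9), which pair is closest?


d(P0,P1) = 24.5204, d(P0,P2) = 38.8672, d(P1,P2) = 55.2917
Closest: P0 and P1

Closest pair: (-6.9, 12.0) and (-27.5, -1.3), distance = 24.5204


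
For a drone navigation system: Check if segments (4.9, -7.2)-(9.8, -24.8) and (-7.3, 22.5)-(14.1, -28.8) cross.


Cross products: d1=-9.72, d2=-134.99, d3=-69.19, d4=56.08
d1*d2 < 0 and d3*d4 < 0? no

No, they don't intersect


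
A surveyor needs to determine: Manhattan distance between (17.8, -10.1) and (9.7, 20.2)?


|17.8-9.7| + |(-10.1)-20.2| = 8.1 + 30.3 = 38.4

38.4


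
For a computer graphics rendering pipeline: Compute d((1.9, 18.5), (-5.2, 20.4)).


dx=-7.1, dy=1.9
d^2 = (-7.1)^2 + 1.9^2 = 54.02
d = sqrt(54.02) = 7.3498

7.3498


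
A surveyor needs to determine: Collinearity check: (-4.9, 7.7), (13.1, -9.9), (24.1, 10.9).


Cross product: (13.1-(-4.9))*(10.9-7.7) - ((-9.9)-7.7)*(24.1-(-4.9))
= 568

No, not collinear


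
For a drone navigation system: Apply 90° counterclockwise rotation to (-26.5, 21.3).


90° CCW: (x,y) -> (-y, x)
(-26.5,21.3) -> (-21.3, -26.5)

(-21.3, -26.5)


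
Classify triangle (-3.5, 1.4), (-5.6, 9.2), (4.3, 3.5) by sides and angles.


Side lengths squared: AB^2=65.25, BC^2=130.5, CA^2=65.25
Sorted: [65.25, 65.25, 130.5]
By sides: Isosceles, By angles: Right

Isosceles, Right


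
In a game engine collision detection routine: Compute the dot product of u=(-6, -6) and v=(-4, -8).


u . v = u_x*v_x + u_y*v_y = (-6)*(-4) + (-6)*(-8)
= 24 + 48 = 72

72


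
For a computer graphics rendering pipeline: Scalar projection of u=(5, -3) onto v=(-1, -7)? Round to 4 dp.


u.v = 16, |v| = sqrt(50) = 7.0711
Scalar projection = u.v / |v| = 16 / sqrt(50) = 2.2627

2.2627


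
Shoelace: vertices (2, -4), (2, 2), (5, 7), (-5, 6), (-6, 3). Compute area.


Shoelace sum: (2*2 - 2*(-4)) + (2*7 - 5*2) + (5*6 - (-5)*7) + ((-5)*3 - (-6)*6) + ((-6)*(-4) - 2*3)
= 120
Area = |120|/2 = 60

60


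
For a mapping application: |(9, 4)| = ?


|u| = sqrt(9^2 + 4^2) = sqrt(97) = 9.8489

9.8489


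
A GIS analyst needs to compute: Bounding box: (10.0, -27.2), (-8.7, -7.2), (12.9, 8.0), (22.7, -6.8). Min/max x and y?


x range: [-8.7, 22.7]
y range: [-27.2, 8]
Bounding box: (-8.7,-27.2) to (22.7,8)

(-8.7,-27.2) to (22.7,8)


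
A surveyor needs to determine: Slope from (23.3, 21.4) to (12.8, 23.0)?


slope = (y2-y1)/(x2-x1) = (23-21.4)/(12.8-23.3) = 1.6/(-10.5) = -0.1524

-0.1524


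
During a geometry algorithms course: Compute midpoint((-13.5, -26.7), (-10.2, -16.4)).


M = (((-13.5)+(-10.2))/2, ((-26.7)+(-16.4))/2)
= (-11.85, -21.55)

(-11.85, -21.55)


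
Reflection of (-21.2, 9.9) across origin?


Reflection over origin: (x,y) -> (-x,-y)
(-21.2, 9.9) -> (21.2, -9.9)

(21.2, -9.9)


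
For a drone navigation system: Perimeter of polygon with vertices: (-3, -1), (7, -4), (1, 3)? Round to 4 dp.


Sides: (-3, -1)->(7, -4): sqrt(109) = 10.440307, (7, -4)->(1, 3): sqrt(85) = 9.219544, (1, 3)->(-3, -1): sqrt(32) = 5.656854
Sum = 25.316705
Perimeter = 25.3167

25.3167


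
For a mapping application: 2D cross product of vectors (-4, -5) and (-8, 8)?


u x v = u_x*v_y - u_y*v_x = (-4)*8 - (-5)*(-8)
= (-32) - 40 = -72

-72


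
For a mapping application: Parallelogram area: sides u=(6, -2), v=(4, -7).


|u x v| = |6*(-7) - (-2)*4|
= |(-42) - (-8)| = 34

34


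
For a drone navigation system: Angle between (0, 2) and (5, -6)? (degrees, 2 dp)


u.v = -12, |u| = sqrt(4) = 2, |v| = sqrt(61) = 7.8102
cos(theta) = u.v/(|u||v|) = -12/sqrt(244) = -0.768221
theta = acos(-0.768221) = 140.19 degrees

140.19 degrees


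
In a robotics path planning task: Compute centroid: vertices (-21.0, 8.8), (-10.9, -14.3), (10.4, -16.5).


Centroid = ((x_A+x_B+x_C)/3, (y_A+y_B+y_C)/3)
= (((-21)+(-10.9)+10.4)/3, (8.8+(-14.3)+(-16.5))/3)
= (-7.1667, -7.3333)

(-7.1667, -7.3333)


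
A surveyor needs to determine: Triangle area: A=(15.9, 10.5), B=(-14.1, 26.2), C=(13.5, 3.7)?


Area = |x_A(y_B-y_C) + x_B(y_C-y_A) + x_C(y_A-y_B)|/2
= |357.75 + 95.88 + (-211.95)|/2
= 241.68/2 = 120.84

120.84


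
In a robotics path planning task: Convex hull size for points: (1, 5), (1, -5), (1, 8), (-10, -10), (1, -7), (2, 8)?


Convex hull vertices (CCW): (-10, -10), (1, -7), (2, 8), (1, 8)
Count = 4

4


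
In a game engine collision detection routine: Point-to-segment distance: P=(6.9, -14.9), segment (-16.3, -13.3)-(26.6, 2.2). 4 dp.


Project P onto AB: t = 0.4664 (clamped to [0,1])
Closest point on segment: (3.7098, -6.0704)
Distance: 9.3883

9.3883


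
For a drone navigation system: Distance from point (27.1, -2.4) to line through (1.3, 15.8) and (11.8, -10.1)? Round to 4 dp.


|cross product| = 477.12
|line direction| = sqrt(781.06) = 27.9475
Distance = 477.12/sqrt(781.06) = 17.072

17.072


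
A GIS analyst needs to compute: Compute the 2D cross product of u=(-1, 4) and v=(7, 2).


u x v = u_x*v_y - u_y*v_x = (-1)*2 - 4*7
= (-2) - 28 = -30

-30


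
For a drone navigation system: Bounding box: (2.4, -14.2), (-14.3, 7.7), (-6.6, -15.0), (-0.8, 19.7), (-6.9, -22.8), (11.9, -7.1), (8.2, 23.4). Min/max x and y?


x range: [-14.3, 11.9]
y range: [-22.8, 23.4]
Bounding box: (-14.3,-22.8) to (11.9,23.4)

(-14.3,-22.8) to (11.9,23.4)


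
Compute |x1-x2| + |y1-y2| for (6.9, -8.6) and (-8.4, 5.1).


|6.9-(-8.4)| + |(-8.6)-5.1| = 15.3 + 13.7 = 29

29


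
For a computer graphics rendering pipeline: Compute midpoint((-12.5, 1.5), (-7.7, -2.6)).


M = (((-12.5)+(-7.7))/2, (1.5+(-2.6))/2)
= (-10.1, -0.55)

(-10.1, -0.55)


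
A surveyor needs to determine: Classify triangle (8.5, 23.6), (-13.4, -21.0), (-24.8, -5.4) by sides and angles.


Side lengths squared: AB^2=2468.77, BC^2=373.32, CA^2=1949.89
Sorted: [373.32, 1949.89, 2468.77]
By sides: Scalene, By angles: Obtuse

Scalene, Obtuse


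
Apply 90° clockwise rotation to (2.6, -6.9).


90° CW: (x,y) -> (y, -x)
(2.6,-6.9) -> (-6.9, -2.6)

(-6.9, -2.6)


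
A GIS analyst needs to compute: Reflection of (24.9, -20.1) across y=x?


Reflection over y=x: (x,y) -> (y,x)
(24.9, -20.1) -> (-20.1, 24.9)

(-20.1, 24.9)


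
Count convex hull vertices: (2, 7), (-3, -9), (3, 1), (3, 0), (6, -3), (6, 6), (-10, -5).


Convex hull vertices (CCW): (-10, -5), (-3, -9), (6, -3), (6, 6), (2, 7)
Count = 5

5


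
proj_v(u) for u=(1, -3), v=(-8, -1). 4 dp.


u.v = -5, |v| = sqrt(65) = 8.0623
Scalar projection = u.v / |v| = -5 / sqrt(65) = -0.6202

-0.6202


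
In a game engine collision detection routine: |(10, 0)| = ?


|u| = sqrt(10^2 + 0^2) = sqrt(100) = 10

10


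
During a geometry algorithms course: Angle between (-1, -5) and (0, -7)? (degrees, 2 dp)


u.v = 35, |u| = sqrt(26) = 5.099, |v| = sqrt(49) = 7
cos(theta) = u.v/(|u||v|) = 35/sqrt(1274) = 0.980581
theta = acos(0.980581) = 11.31 degrees

11.31 degrees


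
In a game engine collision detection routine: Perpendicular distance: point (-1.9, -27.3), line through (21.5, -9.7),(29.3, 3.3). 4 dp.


|cross product| = 166.92
|line direction| = sqrt(229.84) = 15.1605
Distance = 166.92/sqrt(229.84) = 11.0102

11.0102


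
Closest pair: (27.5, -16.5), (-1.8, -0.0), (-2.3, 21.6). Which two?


d(P0,P1) = 33.6265, d(P0,P2) = 48.3699, d(P1,P2) = 21.6058
Closest: P1 and P2

Closest pair: (-1.8, -0.0) and (-2.3, 21.6), distance = 21.6058


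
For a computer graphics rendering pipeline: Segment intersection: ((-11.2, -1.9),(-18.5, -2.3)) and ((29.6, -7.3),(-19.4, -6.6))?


Cross products: d1=-236.04, d2=-211.33, d3=55.74, d4=31.03
d1*d2 < 0 and d3*d4 < 0? no

No, they don't intersect


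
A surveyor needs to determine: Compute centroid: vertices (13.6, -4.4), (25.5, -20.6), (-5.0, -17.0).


Centroid = ((x_A+x_B+x_C)/3, (y_A+y_B+y_C)/3)
= ((13.6+25.5+(-5))/3, ((-4.4)+(-20.6)+(-17))/3)
= (11.3667, -14)

(11.3667, -14)


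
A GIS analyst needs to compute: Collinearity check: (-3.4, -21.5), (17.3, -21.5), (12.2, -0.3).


Cross product: (17.3-(-3.4))*((-0.3)-(-21.5)) - ((-21.5)-(-21.5))*(12.2-(-3.4))
= 438.84

No, not collinear


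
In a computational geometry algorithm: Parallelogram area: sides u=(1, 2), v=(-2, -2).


|u x v| = |1*(-2) - 2*(-2)|
= |(-2) - (-4)| = 2

2


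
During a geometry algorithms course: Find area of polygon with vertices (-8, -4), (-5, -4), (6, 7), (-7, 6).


Shoelace sum: ((-8)*(-4) - (-5)*(-4)) + ((-5)*7 - 6*(-4)) + (6*6 - (-7)*7) + ((-7)*(-4) - (-8)*6)
= 162
Area = |162|/2 = 81

81


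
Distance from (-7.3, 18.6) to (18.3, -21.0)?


dx=25.6, dy=-39.6
d^2 = 25.6^2 + (-39.6)^2 = 2223.52
d = sqrt(2223.52) = 47.1542

47.1542


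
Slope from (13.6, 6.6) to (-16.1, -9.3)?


slope = (y2-y1)/(x2-x1) = ((-9.3)-6.6)/((-16.1)-13.6) = (-15.9)/(-29.7) = 0.5354

0.5354


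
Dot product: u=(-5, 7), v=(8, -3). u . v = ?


u . v = u_x*v_x + u_y*v_y = (-5)*8 + 7*(-3)
= (-40) + (-21) = -61

-61


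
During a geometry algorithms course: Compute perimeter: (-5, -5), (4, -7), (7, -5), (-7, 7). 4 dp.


Sides: (-5, -5)->(4, -7): sqrt(85) = 9.219544, (4, -7)->(7, -5): sqrt(13) = 3.605551, (7, -5)->(-7, 7): sqrt(340) = 18.439089, (-7, 7)->(-5, -5): sqrt(148) = 12.165525
Sum = 43.429709
Perimeter = 43.4297

43.4297


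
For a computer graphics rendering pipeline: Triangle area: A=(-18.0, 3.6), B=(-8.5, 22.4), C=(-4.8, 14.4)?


Area = |x_A(y_B-y_C) + x_B(y_C-y_A) + x_C(y_A-y_B)|/2
= |(-144) + (-91.8) + 90.24|/2
= 145.56/2 = 72.78

72.78


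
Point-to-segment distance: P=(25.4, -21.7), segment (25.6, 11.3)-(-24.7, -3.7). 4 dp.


Project P onto AB: t = 0.1833 (clamped to [0,1])
Closest point on segment: (16.3791, 8.5502)
Distance: 31.5666

31.5666


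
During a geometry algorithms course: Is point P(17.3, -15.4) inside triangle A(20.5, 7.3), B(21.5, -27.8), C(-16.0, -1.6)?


Cross products: AB x AP = -135.02, BC x BP = -354.96, CA x CP = -800.07
All same sign? yes

Yes, inside


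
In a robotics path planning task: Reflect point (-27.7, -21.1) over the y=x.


Reflection over y=x: (x,y) -> (y,x)
(-27.7, -21.1) -> (-21.1, -27.7)

(-21.1, -27.7)


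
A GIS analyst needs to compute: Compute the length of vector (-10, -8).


|u| = sqrt((-10)^2 + (-8)^2) = sqrt(164) = 12.8062

12.8062


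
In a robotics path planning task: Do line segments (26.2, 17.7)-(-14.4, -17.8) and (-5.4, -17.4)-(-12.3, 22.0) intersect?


Cross products: d1=-1487.23, d2=357.36, d3=303.26, d4=-1541.33
d1*d2 < 0 and d3*d4 < 0? yes

Yes, they intersect


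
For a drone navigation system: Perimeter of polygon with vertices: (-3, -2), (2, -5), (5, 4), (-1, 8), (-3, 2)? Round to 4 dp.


Sides: (-3, -2)->(2, -5): sqrt(34) = 5.830952, (2, -5)->(5, 4): sqrt(90) = 9.486833, (5, 4)->(-1, 8): sqrt(52) = 7.211103, (-1, 8)->(-3, 2): sqrt(40) = 6.324555, (-3, 2)->(-3, -2): sqrt(16) = 4
Sum = 32.853443
Perimeter = 32.8534

32.8534


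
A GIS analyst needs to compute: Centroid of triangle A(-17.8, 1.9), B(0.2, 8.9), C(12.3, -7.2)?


Centroid = ((x_A+x_B+x_C)/3, (y_A+y_B+y_C)/3)
= (((-17.8)+0.2+12.3)/3, (1.9+8.9+(-7.2))/3)
= (-1.7667, 1.2)

(-1.7667, 1.2)


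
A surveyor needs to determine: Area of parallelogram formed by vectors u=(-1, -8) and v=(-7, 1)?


|u x v| = |(-1)*1 - (-8)*(-7)|
= |(-1) - 56| = 57

57


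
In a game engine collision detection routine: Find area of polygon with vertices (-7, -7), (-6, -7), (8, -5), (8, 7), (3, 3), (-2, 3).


Shoelace sum: ((-7)*(-7) - (-6)*(-7)) + ((-6)*(-5) - 8*(-7)) + (8*7 - 8*(-5)) + (8*3 - 3*7) + (3*3 - (-2)*3) + ((-2)*(-7) - (-7)*3)
= 242
Area = |242|/2 = 121

121


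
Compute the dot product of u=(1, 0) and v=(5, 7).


u . v = u_x*v_x + u_y*v_y = 1*5 + 0*7
= 5 + 0 = 5

5


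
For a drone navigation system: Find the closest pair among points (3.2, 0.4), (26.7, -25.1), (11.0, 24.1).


d(P0,P1) = 34.6771, d(P0,P2) = 24.9506, d(P1,P2) = 51.6443
Closest: P0 and P2

Closest pair: (3.2, 0.4) and (11.0, 24.1), distance = 24.9506


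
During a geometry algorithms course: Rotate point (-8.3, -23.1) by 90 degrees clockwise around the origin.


90° CW: (x,y) -> (y, -x)
(-8.3,-23.1) -> (-23.1, 8.3)

(-23.1, 8.3)


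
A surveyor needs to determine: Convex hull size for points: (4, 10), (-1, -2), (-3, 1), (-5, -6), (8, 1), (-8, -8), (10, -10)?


Convex hull vertices (CCW): (-8, -8), (10, -10), (8, 1), (4, 10), (-3, 1)
Count = 5

5


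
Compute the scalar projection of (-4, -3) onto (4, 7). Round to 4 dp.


u.v = -37, |v| = sqrt(65) = 8.0623
Scalar projection = u.v / |v| = -37 / sqrt(65) = -4.5893

-4.5893


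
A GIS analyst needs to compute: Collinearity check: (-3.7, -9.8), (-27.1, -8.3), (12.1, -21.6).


Cross product: ((-27.1)-(-3.7))*((-21.6)-(-9.8)) - ((-8.3)-(-9.8))*(12.1-(-3.7))
= 252.42

No, not collinear


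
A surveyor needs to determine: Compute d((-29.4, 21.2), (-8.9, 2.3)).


dx=20.5, dy=-18.9
d^2 = 20.5^2 + (-18.9)^2 = 777.46
d = sqrt(777.46) = 27.883

27.883


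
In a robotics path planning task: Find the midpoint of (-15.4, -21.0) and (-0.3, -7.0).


M = (((-15.4)+(-0.3))/2, ((-21)+(-7))/2)
= (-7.85, -14)

(-7.85, -14)


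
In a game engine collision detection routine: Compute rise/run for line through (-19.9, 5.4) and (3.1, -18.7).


slope = (y2-y1)/(x2-x1) = ((-18.7)-5.4)/(3.1-(-19.9)) = (-24.1)/23 = -1.0478

-1.0478


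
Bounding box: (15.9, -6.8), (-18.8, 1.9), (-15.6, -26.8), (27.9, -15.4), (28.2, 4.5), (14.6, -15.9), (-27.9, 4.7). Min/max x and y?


x range: [-27.9, 28.2]
y range: [-26.8, 4.7]
Bounding box: (-27.9,-26.8) to (28.2,4.7)

(-27.9,-26.8) to (28.2,4.7)


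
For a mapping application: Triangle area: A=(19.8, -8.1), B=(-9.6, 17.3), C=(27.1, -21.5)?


Area = |x_A(y_B-y_C) + x_B(y_C-y_A) + x_C(y_A-y_B)|/2
= |768.24 + 128.64 + (-688.34)|/2
= 208.54/2 = 104.27

104.27


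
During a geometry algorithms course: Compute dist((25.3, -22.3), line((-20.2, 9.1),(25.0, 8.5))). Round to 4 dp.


|cross product| = 1391.98
|line direction| = sqrt(2043.4) = 45.204
Distance = 1391.98/sqrt(2043.4) = 30.7933

30.7933


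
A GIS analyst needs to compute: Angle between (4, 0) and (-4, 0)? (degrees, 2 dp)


u.v = -16, |u| = sqrt(16) = 4, |v| = sqrt(16) = 4
cos(theta) = u.v/(|u||v|) = -16/sqrt(256) = -1
theta = acos(-1) = 180 degrees

180 degrees


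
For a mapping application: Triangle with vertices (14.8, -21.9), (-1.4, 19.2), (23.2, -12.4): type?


Side lengths squared: AB^2=1951.65, BC^2=1603.72, CA^2=160.81
Sorted: [160.81, 1603.72, 1951.65]
By sides: Scalene, By angles: Obtuse

Scalene, Obtuse


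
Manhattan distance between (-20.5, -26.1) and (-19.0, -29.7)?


|(-20.5)-(-19)| + |(-26.1)-(-29.7)| = 1.5 + 3.6 = 5.1

5.1


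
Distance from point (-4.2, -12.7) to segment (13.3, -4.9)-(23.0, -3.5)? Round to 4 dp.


Project P onto AB: t = 0 (clamped to [0,1])
Closest point on segment: (13.3, -4.9)
Distance: 19.1596

19.1596


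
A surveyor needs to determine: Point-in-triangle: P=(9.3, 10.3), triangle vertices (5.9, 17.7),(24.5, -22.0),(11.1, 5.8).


Cross products: AB x AP = -2.66, BC x BP = -10.26, CA x CP = -1.98
All same sign? yes

Yes, inside


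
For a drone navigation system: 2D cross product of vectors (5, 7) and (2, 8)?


u x v = u_x*v_y - u_y*v_x = 5*8 - 7*2
= 40 - 14 = 26

26


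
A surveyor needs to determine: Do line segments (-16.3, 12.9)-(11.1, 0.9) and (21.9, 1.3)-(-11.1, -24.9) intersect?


Cross products: d1=-1383.64, d2=-269.76, d3=140.56, d4=-973.32
d1*d2 < 0 and d3*d4 < 0? no

No, they don't intersect


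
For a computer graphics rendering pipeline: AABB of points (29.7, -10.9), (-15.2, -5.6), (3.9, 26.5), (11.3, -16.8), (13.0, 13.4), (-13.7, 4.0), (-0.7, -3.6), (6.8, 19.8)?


x range: [-15.2, 29.7]
y range: [-16.8, 26.5]
Bounding box: (-15.2,-16.8) to (29.7,26.5)

(-15.2,-16.8) to (29.7,26.5)


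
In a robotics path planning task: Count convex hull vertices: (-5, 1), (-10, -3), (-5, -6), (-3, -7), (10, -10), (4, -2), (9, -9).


Convex hull vertices (CCW): (-10, -3), (-5, -6), (-3, -7), (10, -10), (4, -2), (-5, 1)
Count = 6

6


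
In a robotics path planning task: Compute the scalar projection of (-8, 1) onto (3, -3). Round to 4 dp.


u.v = -27, |v| = sqrt(18) = 4.2426
Scalar projection = u.v / |v| = -27 / sqrt(18) = -6.364

-6.364


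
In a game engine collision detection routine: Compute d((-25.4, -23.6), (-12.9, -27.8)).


dx=12.5, dy=-4.2
d^2 = 12.5^2 + (-4.2)^2 = 173.89
d = sqrt(173.89) = 13.1867

13.1867


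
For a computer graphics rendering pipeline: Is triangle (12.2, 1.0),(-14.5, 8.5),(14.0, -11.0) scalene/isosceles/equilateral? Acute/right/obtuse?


Side lengths squared: AB^2=769.14, BC^2=1192.5, CA^2=147.24
Sorted: [147.24, 769.14, 1192.5]
By sides: Scalene, By angles: Obtuse

Scalene, Obtuse


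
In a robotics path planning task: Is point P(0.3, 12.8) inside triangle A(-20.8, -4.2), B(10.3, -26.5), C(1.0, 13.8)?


Cross products: AB x AP = 999.23, BC x BP = 37.51, CA x CP = 9.2
All same sign? yes

Yes, inside


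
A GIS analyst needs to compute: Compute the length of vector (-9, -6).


|u| = sqrt((-9)^2 + (-6)^2) = sqrt(117) = 10.8167

10.8167


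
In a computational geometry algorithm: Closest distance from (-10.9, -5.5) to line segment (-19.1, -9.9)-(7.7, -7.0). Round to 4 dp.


Project P onto AB: t = 0.32 (clamped to [0,1])
Closest point on segment: (-10.5243, -8.972)
Distance: 3.4923

3.4923


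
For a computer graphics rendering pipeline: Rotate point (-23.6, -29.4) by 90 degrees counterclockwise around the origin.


90° CCW: (x,y) -> (-y, x)
(-23.6,-29.4) -> (29.4, -23.6)

(29.4, -23.6)


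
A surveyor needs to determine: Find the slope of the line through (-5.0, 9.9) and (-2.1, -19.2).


slope = (y2-y1)/(x2-x1) = ((-19.2)-9.9)/((-2.1)-(-5)) = (-29.1)/2.9 = -10.0345

-10.0345


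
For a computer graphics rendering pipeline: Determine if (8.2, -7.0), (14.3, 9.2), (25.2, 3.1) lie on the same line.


Cross product: (14.3-8.2)*(3.1-(-7)) - (9.2-(-7))*(25.2-8.2)
= -213.79

No, not collinear


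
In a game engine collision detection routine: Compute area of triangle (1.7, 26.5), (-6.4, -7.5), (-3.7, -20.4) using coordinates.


Area = |x_A(y_B-y_C) + x_B(y_C-y_A) + x_C(y_A-y_B)|/2
= |21.93 + 300.16 + (-125.8)|/2
= 196.29/2 = 98.145

98.145


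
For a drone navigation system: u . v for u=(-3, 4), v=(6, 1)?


u . v = u_x*v_x + u_y*v_y = (-3)*6 + 4*1
= (-18) + 4 = -14

-14


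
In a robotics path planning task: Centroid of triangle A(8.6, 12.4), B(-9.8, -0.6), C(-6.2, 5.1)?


Centroid = ((x_A+x_B+x_C)/3, (y_A+y_B+y_C)/3)
= ((8.6+(-9.8)+(-6.2))/3, (12.4+(-0.6)+5.1)/3)
= (-2.4667, 5.6333)

(-2.4667, 5.6333)


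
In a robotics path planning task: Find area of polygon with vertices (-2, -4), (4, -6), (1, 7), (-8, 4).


Shoelace sum: ((-2)*(-6) - 4*(-4)) + (4*7 - 1*(-6)) + (1*4 - (-8)*7) + ((-8)*(-4) - (-2)*4)
= 162
Area = |162|/2 = 81

81


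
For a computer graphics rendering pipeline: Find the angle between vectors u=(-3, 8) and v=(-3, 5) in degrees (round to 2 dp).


u.v = 49, |u| = sqrt(73) = 8.544, |v| = sqrt(34) = 5.831
cos(theta) = u.v/(|u||v|) = 49/sqrt(2482) = 0.983547
theta = acos(0.983547) = 10.41 degrees

10.41 degrees


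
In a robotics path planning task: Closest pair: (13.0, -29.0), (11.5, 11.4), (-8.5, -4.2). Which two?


d(P0,P1) = 40.4278, d(P0,P2) = 32.8221, d(P1,P2) = 25.3645
Closest: P1 and P2

Closest pair: (11.5, 11.4) and (-8.5, -4.2), distance = 25.3645


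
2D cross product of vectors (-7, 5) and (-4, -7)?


u x v = u_x*v_y - u_y*v_x = (-7)*(-7) - 5*(-4)
= 49 - (-20) = 69

69


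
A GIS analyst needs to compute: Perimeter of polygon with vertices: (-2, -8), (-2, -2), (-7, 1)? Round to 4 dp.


Sides: (-2, -8)->(-2, -2): sqrt(36) = 6, (-2, -2)->(-7, 1): sqrt(34) = 5.830952, (-7, 1)->(-2, -8): sqrt(106) = 10.29563
Sum = 22.126582
Perimeter = 22.1266

22.1266


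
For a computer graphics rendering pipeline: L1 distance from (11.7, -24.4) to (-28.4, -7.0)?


|11.7-(-28.4)| + |(-24.4)-(-7)| = 40.1 + 17.4 = 57.5

57.5


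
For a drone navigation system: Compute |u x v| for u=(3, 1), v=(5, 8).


|u x v| = |3*8 - 1*5|
= |24 - 5| = 19

19


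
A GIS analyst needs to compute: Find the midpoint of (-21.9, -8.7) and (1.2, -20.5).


M = (((-21.9)+1.2)/2, ((-8.7)+(-20.5))/2)
= (-10.35, -14.6)

(-10.35, -14.6)


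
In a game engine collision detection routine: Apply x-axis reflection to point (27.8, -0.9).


Reflection over x-axis: (x,y) -> (x,-y)
(27.8, -0.9) -> (27.8, 0.9)

(27.8, 0.9)


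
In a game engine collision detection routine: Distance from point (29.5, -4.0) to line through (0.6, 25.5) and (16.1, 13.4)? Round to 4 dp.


|cross product| = 107.56
|line direction| = sqrt(386.66) = 19.6637
Distance = 107.56/sqrt(386.66) = 5.47

5.47


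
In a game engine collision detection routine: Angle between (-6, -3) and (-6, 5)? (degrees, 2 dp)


u.v = 21, |u| = sqrt(45) = 6.7082, |v| = sqrt(61) = 7.8102
cos(theta) = u.v/(|u||v|) = 21/sqrt(2745) = 0.400819
theta = acos(0.400819) = 66.37 degrees

66.37 degrees


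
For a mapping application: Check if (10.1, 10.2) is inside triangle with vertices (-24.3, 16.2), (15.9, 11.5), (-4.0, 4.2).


Cross products: AB x AP = -79.52, BC x BP = -16.47, CA x CP = -291
All same sign? yes

Yes, inside


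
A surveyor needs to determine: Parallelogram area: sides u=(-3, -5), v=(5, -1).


|u x v| = |(-3)*(-1) - (-5)*5|
= |3 - (-25)| = 28

28


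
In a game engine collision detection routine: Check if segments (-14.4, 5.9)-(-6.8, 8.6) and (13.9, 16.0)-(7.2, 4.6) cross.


Cross products: d1=-254.95, d2=-186.4, d3=0.35, d4=-68.2
d1*d2 < 0 and d3*d4 < 0? no

No, they don't intersect


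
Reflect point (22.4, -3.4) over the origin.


Reflection over origin: (x,y) -> (-x,-y)
(22.4, -3.4) -> (-22.4, 3.4)

(-22.4, 3.4)


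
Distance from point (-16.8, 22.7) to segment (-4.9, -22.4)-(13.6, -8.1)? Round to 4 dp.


Project P onto AB: t = 0.7769 (clamped to [0,1])
Closest point on segment: (9.4732, -11.2899)
Distance: 42.9604

42.9604


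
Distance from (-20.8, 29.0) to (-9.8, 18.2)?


dx=11, dy=-10.8
d^2 = 11^2 + (-10.8)^2 = 237.64
d = sqrt(237.64) = 15.4156

15.4156


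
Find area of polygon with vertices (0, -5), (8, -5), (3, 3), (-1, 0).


Shoelace sum: (0*(-5) - 8*(-5)) + (8*3 - 3*(-5)) + (3*0 - (-1)*3) + ((-1)*(-5) - 0*0)
= 87
Area = |87|/2 = 43.5

43.5


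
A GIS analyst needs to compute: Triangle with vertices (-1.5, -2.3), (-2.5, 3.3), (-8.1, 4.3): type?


Side lengths squared: AB^2=32.36, BC^2=32.36, CA^2=87.12
Sorted: [32.36, 32.36, 87.12]
By sides: Isosceles, By angles: Obtuse

Isosceles, Obtuse


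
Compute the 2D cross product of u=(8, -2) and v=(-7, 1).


u x v = u_x*v_y - u_y*v_x = 8*1 - (-2)*(-7)
= 8 - 14 = -6

-6


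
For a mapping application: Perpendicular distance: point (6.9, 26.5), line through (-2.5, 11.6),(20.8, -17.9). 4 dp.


|cross product| = 624.47
|line direction| = sqrt(1413.14) = 37.5918
Distance = 624.47/sqrt(1413.14) = 16.6119

16.6119


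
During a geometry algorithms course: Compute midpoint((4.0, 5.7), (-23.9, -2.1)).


M = ((4+(-23.9))/2, (5.7+(-2.1))/2)
= (-9.95, 1.8)

(-9.95, 1.8)


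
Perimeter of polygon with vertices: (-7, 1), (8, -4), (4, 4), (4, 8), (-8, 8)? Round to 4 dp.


Sides: (-7, 1)->(8, -4): sqrt(250) = 15.811388, (8, -4)->(4, 4): sqrt(80) = 8.944272, (4, 4)->(4, 8): sqrt(16) = 4, (4, 8)->(-8, 8): sqrt(144) = 12, (-8, 8)->(-7, 1): sqrt(50) = 7.071068
Sum = 47.826728
Perimeter = 47.8267

47.8267


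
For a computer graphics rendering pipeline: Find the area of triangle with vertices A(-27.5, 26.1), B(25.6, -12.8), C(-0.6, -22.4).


Area = |x_A(y_B-y_C) + x_B(y_C-y_A) + x_C(y_A-y_B)|/2
= |(-264) + (-1241.6) + (-23.34)|/2
= 1528.94/2 = 764.47

764.47


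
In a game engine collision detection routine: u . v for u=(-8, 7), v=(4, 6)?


u . v = u_x*v_x + u_y*v_y = (-8)*4 + 7*6
= (-32) + 42 = 10

10


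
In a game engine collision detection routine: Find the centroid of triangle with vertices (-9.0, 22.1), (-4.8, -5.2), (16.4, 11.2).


Centroid = ((x_A+x_B+x_C)/3, (y_A+y_B+y_C)/3)
= (((-9)+(-4.8)+16.4)/3, (22.1+(-5.2)+11.2)/3)
= (0.8667, 9.3667)

(0.8667, 9.3667)


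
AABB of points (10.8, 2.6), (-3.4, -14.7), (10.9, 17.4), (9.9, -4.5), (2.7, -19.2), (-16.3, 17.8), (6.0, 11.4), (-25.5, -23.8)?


x range: [-25.5, 10.9]
y range: [-23.8, 17.8]
Bounding box: (-25.5,-23.8) to (10.9,17.8)

(-25.5,-23.8) to (10.9,17.8)


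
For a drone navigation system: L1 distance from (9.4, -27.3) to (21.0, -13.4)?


|9.4-21| + |(-27.3)-(-13.4)| = 11.6 + 13.9 = 25.5

25.5


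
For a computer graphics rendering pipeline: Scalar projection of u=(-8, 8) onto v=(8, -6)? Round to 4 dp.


u.v = -112, |v| = sqrt(100) = 10
Scalar projection = u.v / |v| = -112 / sqrt(100) = -11.2

-11.2
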